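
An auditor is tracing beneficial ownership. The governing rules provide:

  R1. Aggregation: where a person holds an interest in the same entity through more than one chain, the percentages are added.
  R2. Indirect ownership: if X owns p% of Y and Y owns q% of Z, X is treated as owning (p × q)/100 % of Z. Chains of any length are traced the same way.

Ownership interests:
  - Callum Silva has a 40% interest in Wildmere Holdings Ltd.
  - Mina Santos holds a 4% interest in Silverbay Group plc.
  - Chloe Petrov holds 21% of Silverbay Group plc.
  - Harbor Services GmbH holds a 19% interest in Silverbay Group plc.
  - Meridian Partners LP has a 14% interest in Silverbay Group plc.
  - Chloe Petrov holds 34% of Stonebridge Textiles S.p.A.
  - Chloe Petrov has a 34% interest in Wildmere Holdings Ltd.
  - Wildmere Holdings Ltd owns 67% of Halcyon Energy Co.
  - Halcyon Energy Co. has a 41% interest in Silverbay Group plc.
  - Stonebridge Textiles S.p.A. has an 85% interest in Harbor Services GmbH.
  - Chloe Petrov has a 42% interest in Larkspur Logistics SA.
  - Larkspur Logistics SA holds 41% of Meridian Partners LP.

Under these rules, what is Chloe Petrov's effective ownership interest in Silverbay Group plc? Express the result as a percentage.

Chain via Stonebridge Textiles S.p.A. → Harbor Services GmbH (R2): 34% × 85% × 19% = 5.491% of Silverbay Group plc.
Chain via Larkspur Logistics SA → Meridian Partners LP (R2): 42% × 41% × 14% = 2.4108% of Silverbay Group plc.
Chain via Wildmere Holdings Ltd → Halcyon Energy Co. (R2): 34% × 67% × 41% = 9.3398% of Silverbay Group plc.
Direct interest in Silverbay Group plc: 21%.
Aggregating (R1): 5.491% + 2.4108% + 9.3398% + 21% = 38.2416%.

38.2416%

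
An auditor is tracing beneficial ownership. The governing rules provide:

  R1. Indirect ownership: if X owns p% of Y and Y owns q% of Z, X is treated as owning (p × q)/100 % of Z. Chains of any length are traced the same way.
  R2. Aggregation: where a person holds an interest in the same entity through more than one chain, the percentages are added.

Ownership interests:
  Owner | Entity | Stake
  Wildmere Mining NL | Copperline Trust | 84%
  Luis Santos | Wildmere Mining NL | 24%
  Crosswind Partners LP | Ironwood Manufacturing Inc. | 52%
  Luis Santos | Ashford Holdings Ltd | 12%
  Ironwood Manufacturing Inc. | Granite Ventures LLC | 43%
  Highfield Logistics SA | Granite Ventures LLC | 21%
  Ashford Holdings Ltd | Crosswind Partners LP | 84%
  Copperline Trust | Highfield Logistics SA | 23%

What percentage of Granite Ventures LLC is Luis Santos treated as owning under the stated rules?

3.227616%

Chain via Ashford Holdings Ltd → Crosswind Partners LP → Ironwood Manufacturing Inc. (R1): 12% × 84% × 52% × 43% = 2.253888% of Granite Ventures LLC.
Chain via Wildmere Mining NL → Copperline Trust → Highfield Logistics SA (R1): 24% × 84% × 23% × 21% = 0.973728% of Granite Ventures LLC.
Aggregating (R2): 2.253888% + 0.973728% = 3.227616%.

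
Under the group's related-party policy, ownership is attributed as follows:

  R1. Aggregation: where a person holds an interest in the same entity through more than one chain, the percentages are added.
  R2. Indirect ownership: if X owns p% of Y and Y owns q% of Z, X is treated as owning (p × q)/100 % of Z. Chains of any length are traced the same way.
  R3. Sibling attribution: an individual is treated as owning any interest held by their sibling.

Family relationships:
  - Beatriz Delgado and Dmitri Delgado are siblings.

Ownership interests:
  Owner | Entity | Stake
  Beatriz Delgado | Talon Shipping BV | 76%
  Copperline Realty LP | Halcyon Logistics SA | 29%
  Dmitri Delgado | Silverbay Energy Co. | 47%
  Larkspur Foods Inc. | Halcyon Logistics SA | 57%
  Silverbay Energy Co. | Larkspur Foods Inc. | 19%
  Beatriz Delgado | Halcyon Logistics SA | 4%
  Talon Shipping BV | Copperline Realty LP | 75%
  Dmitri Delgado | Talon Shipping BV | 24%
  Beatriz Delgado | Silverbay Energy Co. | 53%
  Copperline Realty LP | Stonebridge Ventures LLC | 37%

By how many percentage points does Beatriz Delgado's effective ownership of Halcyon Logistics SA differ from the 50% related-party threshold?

13.42

By sibling attribution (R3), Beatriz Delgado is treated as also owning Dmitri Delgado's interest in Silverbay Energy Co, giving 53% + 47% = 100%.
By sibling attribution (R3), Beatriz Delgado is treated as also owning Dmitri Delgado's interest in Talon Shipping BV, giving 76% + 24% = 100%.
Chain via Silverbay Energy Co. → Larkspur Foods Inc. (R2): 100% × 19% × 57% = 10.83% of Halcyon Logistics SA.
Chain via Talon Shipping BV → Copperline Realty LP (R2): 100% × 75% × 29% = 21.75% of Halcyon Logistics SA.
Direct interest in Halcyon Logistics SA: 4%.
Aggregating (R1): 10.83% + 21.75% + 4% = 36.58%.
36.58% falls short of the 50% threshold by 13.42 percentage points.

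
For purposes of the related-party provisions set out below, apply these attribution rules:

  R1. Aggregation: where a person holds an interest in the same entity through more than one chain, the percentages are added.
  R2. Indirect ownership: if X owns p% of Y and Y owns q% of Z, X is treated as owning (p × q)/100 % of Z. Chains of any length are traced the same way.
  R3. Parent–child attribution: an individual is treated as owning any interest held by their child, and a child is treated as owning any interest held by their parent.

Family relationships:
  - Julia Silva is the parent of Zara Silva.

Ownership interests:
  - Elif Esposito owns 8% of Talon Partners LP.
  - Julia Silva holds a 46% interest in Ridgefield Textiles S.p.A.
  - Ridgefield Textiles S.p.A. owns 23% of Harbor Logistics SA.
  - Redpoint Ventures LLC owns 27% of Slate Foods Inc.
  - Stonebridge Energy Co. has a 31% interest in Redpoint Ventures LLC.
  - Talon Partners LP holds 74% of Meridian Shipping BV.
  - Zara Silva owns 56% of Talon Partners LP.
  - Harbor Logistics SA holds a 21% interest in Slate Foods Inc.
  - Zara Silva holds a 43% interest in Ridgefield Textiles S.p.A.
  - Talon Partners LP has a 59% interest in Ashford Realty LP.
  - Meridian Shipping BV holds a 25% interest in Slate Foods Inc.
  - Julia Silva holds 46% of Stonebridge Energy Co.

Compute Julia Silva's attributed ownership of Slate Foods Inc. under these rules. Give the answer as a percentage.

18.5089%

By parent–child attribution (R3), Julia Silva is treated as also owning Zara Silva's interest in Ridgefield Textiles S.p.A, giving 46% + 43% = 89%.
By parent–child attribution (R3), Julia Silva is treated as owning Zara Silva's 56% interest in Talon Partners LP.
Chain via Ridgefield Textiles S.p.A. → Harbor Logistics SA (R2): 89% × 23% × 21% = 4.2987% of Slate Foods Inc.
Chain via Stonebridge Energy Co. → Redpoint Ventures LLC (R2): 46% × 31% × 27% = 3.8502% of Slate Foods Inc.
Chain via Talon Partners LP → Meridian Shipping BV (R2): 56% × 74% × 25% = 10.36% of Slate Foods Inc.
Aggregating (R1): 4.2987% + 3.8502% + 10.36% = 18.5089%.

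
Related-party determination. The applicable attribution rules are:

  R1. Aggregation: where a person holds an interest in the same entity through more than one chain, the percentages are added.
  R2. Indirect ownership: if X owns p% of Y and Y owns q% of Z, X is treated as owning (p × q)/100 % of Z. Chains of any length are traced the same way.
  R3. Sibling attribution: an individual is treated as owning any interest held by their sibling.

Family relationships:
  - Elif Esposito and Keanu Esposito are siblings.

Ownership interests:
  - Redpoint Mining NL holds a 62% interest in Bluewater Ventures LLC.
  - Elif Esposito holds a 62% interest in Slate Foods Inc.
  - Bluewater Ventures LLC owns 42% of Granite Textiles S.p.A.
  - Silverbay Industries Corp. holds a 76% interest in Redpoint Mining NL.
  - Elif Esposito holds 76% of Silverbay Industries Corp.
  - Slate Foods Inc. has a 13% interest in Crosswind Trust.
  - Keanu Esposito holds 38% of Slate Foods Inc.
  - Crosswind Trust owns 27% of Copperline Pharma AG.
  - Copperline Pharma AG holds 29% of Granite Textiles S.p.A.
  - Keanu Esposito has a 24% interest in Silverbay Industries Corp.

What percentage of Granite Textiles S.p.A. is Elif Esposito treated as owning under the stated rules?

20.8083%

By sibling attribution (R3), Elif Esposito is treated as also owning Keanu Esposito's interest in Slate Foods Inc, giving 62% + 38% = 100%.
By sibling attribution (R3), Elif Esposito is treated as also owning Keanu Esposito's interest in Silverbay Industries Corp, giving 76% + 24% = 100%.
Chain via Slate Foods Inc. → Crosswind Trust → Copperline Pharma AG (R2): 100% × 13% × 27% × 29% = 1.0179% of Granite Textiles S.p.A.
Chain via Silverbay Industries Corp. → Redpoint Mining NL → Bluewater Ventures LLC (R2): 100% × 76% × 62% × 42% = 19.7904% of Granite Textiles S.p.A.
Aggregating (R1): 1.0179% + 19.7904% = 20.8083%.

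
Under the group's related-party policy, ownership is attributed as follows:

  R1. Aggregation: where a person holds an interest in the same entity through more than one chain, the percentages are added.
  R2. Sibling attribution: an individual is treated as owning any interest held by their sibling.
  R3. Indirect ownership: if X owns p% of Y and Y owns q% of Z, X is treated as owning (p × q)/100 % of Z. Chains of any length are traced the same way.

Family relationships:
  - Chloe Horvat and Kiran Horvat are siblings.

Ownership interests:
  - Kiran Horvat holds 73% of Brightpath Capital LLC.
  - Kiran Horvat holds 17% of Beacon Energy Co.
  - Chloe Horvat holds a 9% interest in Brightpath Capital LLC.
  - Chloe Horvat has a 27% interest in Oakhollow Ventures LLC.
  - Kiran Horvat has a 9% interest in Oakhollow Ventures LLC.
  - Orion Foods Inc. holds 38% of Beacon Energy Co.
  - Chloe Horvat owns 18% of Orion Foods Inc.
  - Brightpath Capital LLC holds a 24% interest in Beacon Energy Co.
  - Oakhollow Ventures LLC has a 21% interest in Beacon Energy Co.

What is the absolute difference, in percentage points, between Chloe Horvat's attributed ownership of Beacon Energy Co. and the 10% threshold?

By sibling attribution (R2), Chloe Horvat is treated as also owning Kiran Horvat's interest in Oakhollow Ventures LLC, giving 27% + 9% = 36%.
By sibling attribution (R2), Chloe Horvat is treated as also owning Kiran Horvat's interest in Brightpath Capital LLC, giving 9% + 73% = 82%.
By sibling attribution (R2), Chloe Horvat is treated as owning Kiran Horvat's 17% interest in Beacon Energy Co.
Chain via Orion Foods Inc. (R3): 18% × 38% = 6.84% of Beacon Energy Co.
Chain via Oakhollow Ventures LLC (R3): 36% × 21% = 7.56% of Beacon Energy Co.
Chain via Brightpath Capital LLC (R3): 82% × 24% = 19.68% of Beacon Energy Co.
Direct interest in Beacon Energy Co: 17%.
Aggregating (R1): 6.84% + 7.56% + 19.68% + 17% = 51.08%.
51.08% exceeds the 10% threshold by 41.08 percentage points.

41.08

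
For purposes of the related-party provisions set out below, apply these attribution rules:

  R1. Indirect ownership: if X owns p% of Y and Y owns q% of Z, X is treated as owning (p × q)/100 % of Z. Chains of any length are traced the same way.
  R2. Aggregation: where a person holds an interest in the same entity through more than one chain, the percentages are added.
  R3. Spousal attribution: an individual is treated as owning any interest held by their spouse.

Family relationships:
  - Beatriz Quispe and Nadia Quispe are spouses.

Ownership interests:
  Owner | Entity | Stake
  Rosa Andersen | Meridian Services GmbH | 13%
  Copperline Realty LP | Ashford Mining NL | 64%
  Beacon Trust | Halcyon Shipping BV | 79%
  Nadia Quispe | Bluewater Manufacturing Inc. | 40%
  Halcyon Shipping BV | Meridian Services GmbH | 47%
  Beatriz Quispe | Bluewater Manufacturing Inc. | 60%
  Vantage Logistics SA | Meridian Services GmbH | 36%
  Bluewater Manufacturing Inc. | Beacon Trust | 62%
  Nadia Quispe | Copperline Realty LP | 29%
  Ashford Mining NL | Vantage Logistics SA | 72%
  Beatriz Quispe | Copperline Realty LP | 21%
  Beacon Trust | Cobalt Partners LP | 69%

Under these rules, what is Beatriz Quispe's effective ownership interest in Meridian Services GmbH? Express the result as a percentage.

By spousal attribution (R3), Beatriz Quispe is treated as also owning Nadia Quispe's interest in Copperline Realty LP, giving 21% + 29% = 50%.
By spousal attribution (R3), Beatriz Quispe is treated as also owning Nadia Quispe's interest in Bluewater Manufacturing Inc, giving 60% + 40% = 100%.
Chain via Copperline Realty LP → Ashford Mining NL → Vantage Logistics SA (R1): 50% × 64% × 72% × 36% = 8.2944% of Meridian Services GmbH.
Chain via Bluewater Manufacturing Inc. → Beacon Trust → Halcyon Shipping BV (R1): 100% × 62% × 79% × 47% = 23.0206% of Meridian Services GmbH.
Aggregating (R2): 8.2944% + 23.0206% = 31.315%.

31.315%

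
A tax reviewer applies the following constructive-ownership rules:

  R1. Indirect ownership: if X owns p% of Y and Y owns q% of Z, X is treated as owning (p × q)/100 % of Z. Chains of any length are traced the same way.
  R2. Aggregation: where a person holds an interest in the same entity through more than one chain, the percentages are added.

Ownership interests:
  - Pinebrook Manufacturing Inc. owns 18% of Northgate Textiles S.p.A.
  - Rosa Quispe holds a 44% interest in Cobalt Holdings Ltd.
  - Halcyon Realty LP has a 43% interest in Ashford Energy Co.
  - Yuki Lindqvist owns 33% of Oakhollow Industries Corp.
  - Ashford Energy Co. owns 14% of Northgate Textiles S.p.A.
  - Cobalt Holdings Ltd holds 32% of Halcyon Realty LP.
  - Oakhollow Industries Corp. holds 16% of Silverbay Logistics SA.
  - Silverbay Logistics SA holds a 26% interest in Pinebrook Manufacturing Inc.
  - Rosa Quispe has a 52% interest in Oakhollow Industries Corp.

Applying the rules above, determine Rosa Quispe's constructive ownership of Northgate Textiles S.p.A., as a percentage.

Chain via Oakhollow Industries Corp. → Silverbay Logistics SA → Pinebrook Manufacturing Inc. (R1): 52% × 16% × 26% × 18% = 0.389376% of Northgate Textiles S.p.A.
Chain via Cobalt Holdings Ltd → Halcyon Realty LP → Ashford Energy Co. (R1): 44% × 32% × 43% × 14% = 0.847616% of Northgate Textiles S.p.A.
Aggregating (R2): 0.389376% + 0.847616% = 1.236992%.

1.236992%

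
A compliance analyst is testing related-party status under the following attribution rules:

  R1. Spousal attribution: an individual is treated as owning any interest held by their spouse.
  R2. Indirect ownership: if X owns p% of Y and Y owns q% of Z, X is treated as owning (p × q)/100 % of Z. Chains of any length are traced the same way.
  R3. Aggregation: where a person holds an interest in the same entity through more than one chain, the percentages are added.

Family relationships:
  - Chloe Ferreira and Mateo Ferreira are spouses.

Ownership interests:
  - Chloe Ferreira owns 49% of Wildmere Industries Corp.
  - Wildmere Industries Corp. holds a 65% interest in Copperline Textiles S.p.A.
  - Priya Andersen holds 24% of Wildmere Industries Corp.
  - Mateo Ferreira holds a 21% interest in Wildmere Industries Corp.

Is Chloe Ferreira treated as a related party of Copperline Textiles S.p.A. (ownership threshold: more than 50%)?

By spousal attribution (R1), Chloe Ferreira is treated as also owning Mateo Ferreira's interest in Wildmere Industries Corp, giving 49% + 21% = 70%.
Chain via Wildmere Industries Corp. (R2): 70% × 65% = 45.5% of Copperline Textiles S.p.A.
45.5% does not exceed the 50% threshold, so Chloe is not a related party to Copperline Textiles S.p.A.

No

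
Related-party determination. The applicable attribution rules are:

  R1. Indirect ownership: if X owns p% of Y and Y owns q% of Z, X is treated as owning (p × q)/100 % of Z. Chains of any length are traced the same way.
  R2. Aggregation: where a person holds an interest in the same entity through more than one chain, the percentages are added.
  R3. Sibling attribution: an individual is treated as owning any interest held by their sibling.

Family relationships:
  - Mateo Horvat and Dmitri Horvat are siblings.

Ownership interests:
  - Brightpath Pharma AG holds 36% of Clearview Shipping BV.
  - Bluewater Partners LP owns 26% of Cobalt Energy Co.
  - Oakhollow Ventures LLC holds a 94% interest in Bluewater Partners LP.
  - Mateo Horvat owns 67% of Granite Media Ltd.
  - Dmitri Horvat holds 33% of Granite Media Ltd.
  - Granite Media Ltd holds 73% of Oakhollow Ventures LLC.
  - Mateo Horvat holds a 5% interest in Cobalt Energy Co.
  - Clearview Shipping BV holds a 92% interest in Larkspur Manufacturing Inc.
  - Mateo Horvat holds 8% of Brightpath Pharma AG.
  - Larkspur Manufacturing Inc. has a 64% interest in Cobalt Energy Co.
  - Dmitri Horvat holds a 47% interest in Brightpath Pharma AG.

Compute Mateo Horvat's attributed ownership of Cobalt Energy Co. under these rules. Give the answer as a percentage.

34.49944%

By sibling attribution (R3), Mateo Horvat is treated as also owning Dmitri Horvat's interest in Brightpath Pharma AG, giving 8% + 47% = 55%.
By sibling attribution (R3), Mateo Horvat is treated as also owning Dmitri Horvat's interest in Granite Media Ltd, giving 67% + 33% = 100%.
Chain via Brightpath Pharma AG → Clearview Shipping BV → Larkspur Manufacturing Inc. (R1): 55% × 36% × 92% × 64% = 11.65824% of Cobalt Energy Co.
Chain via Granite Media Ltd → Oakhollow Ventures LLC → Bluewater Partners LP (R1): 100% × 73% × 94% × 26% = 17.8412% of Cobalt Energy Co.
Direct interest in Cobalt Energy Co: 5%.
Aggregating (R2): 11.65824% + 17.8412% + 5% = 34.49944%.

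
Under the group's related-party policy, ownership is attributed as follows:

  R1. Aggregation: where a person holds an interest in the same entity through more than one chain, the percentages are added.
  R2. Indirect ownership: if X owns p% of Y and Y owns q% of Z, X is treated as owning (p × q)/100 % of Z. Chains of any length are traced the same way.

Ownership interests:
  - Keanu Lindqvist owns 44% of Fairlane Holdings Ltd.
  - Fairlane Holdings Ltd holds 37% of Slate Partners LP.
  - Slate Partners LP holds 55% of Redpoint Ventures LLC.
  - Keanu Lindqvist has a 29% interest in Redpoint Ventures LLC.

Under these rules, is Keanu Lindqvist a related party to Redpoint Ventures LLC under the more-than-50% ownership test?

No

Chain via Fairlane Holdings Ltd → Slate Partners LP (R2): 44% × 37% × 55% = 8.954% of Redpoint Ventures LLC.
Direct interest in Redpoint Ventures LLC: 29%.
Aggregating (R1): 8.954% + 29% = 37.954%.
37.954% does not exceed the 50% threshold, so Keanu is not a related party to Redpoint Ventures LLC.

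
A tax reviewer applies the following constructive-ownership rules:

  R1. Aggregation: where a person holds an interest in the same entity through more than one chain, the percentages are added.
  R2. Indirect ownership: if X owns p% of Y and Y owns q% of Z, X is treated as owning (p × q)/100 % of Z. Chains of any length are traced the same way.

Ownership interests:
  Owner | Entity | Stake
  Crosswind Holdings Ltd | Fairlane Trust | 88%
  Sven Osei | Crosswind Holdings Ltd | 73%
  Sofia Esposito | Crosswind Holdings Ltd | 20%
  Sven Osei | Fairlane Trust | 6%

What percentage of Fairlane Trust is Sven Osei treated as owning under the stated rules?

70.24%

Chain via Crosswind Holdings Ltd (R2): 73% × 88% = 64.24% of Fairlane Trust.
Direct interest in Fairlane Trust: 6%.
Aggregating (R1): 64.24% + 6% = 70.24%.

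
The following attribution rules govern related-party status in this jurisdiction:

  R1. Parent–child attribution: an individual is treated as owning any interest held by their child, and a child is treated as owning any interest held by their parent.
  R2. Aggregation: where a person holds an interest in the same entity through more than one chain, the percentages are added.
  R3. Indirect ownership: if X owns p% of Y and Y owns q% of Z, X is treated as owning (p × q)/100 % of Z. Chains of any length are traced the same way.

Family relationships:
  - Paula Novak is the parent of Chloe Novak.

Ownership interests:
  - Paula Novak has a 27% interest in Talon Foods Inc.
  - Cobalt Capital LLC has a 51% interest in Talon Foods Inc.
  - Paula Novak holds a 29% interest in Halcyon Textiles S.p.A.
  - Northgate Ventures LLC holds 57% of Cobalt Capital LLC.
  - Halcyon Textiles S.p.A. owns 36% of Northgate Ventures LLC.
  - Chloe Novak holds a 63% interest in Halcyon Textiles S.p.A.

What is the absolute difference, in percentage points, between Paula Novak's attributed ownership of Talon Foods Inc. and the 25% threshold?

By parent–child attribution (R1), Paula Novak is treated as also owning Chloe Novak's interest in Halcyon Textiles S.p.A, giving 29% + 63% = 92%.
Chain via Halcyon Textiles S.p.A. → Northgate Ventures LLC → Cobalt Capital LLC (R3): 92% × 36% × 57% × 51% = 9.627984% of Talon Foods Inc.
Direct interest in Talon Foods Inc: 27%.
Aggregating (R2): 9.627984% + 27% = 36.627984%.
36.627984% exceeds the 25% threshold by 11.627984 percentage points.

11.627984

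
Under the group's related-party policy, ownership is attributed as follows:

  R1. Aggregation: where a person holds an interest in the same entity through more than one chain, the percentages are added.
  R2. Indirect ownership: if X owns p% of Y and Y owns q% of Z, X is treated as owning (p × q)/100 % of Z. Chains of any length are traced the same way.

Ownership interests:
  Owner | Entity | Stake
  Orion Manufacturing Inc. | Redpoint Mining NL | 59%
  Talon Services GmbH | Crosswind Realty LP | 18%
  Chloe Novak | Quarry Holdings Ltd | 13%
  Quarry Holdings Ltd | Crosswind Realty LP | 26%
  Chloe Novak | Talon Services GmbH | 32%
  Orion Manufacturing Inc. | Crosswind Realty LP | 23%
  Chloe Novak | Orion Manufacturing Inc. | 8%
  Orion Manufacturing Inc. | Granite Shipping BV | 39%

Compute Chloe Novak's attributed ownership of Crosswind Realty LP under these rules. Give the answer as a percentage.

Chain via Quarry Holdings Ltd (R2): 13% × 26% = 3.38% of Crosswind Realty LP.
Chain via Orion Manufacturing Inc. (R2): 8% × 23% = 1.84% of Crosswind Realty LP.
Chain via Talon Services GmbH (R2): 32% × 18% = 5.76% of Crosswind Realty LP.
Aggregating (R1): 3.38% + 1.84% + 5.76% = 10.98%.

10.98%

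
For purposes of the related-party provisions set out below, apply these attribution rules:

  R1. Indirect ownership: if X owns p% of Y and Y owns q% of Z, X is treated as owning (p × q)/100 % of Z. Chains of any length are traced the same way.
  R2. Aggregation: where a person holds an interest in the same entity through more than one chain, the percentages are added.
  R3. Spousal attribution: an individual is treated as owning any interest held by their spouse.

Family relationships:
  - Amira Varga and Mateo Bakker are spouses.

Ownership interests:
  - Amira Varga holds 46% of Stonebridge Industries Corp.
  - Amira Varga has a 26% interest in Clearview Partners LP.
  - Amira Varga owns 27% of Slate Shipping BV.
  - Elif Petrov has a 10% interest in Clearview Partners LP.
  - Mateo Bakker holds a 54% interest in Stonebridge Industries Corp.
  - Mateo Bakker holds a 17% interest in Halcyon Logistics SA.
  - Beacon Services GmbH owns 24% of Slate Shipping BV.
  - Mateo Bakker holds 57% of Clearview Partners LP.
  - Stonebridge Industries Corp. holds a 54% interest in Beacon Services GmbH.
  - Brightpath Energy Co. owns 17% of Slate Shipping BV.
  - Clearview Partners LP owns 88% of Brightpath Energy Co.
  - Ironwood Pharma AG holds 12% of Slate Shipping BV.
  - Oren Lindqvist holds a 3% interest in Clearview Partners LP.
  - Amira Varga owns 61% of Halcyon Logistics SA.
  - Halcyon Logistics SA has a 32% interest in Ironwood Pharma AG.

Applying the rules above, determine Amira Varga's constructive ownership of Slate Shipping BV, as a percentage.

55.372%

By spousal attribution (R3), Amira Varga is treated as also owning Mateo Bakker's interest in Clearview Partners LP, giving 26% + 57% = 83%.
By spousal attribution (R3), Amira Varga is treated as also owning Mateo Bakker's interest in Halcyon Logistics SA, giving 61% + 17% = 78%.
By spousal attribution (R3), Amira Varga is treated as also owning Mateo Bakker's interest in Stonebridge Industries Corp, giving 46% + 54% = 100%.
Chain via Clearview Partners LP → Brightpath Energy Co. (R1): 83% × 88% × 17% = 12.4168% of Slate Shipping BV.
Chain via Halcyon Logistics SA → Ironwood Pharma AG (R1): 78% × 32% × 12% = 2.9952% of Slate Shipping BV.
Chain via Stonebridge Industries Corp. → Beacon Services GmbH (R1): 100% × 54% × 24% = 12.96% of Slate Shipping BV.
Direct interest in Slate Shipping BV: 27%.
Aggregating (R2): 12.4168% + 2.9952% + 12.96% + 27% = 55.372%.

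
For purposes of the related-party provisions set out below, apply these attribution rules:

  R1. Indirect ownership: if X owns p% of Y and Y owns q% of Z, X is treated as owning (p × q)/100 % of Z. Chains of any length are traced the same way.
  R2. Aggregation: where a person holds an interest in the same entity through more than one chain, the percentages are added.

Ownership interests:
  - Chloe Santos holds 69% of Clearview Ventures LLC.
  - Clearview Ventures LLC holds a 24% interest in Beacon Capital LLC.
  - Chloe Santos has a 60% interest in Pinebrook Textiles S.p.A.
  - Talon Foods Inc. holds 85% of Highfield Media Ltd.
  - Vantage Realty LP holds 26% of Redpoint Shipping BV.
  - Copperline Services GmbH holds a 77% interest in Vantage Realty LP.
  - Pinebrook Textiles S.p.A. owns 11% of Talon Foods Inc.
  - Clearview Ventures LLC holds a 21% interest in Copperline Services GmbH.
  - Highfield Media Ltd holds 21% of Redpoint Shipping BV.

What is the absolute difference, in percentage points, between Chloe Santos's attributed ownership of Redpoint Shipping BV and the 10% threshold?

5.921002

Chain via Clearview Ventures LLC → Copperline Services GmbH → Vantage Realty LP (R1): 69% × 21% × 77% × 26% = 2.900898% of Redpoint Shipping BV.
Chain via Pinebrook Textiles S.p.A. → Talon Foods Inc. → Highfield Media Ltd (R1): 60% × 11% × 85% × 21% = 1.1781% of Redpoint Shipping BV.
Aggregating (R2): 2.900898% + 1.1781% = 4.078998%.
4.078998% falls short of the 10% threshold by 5.921002 percentage points.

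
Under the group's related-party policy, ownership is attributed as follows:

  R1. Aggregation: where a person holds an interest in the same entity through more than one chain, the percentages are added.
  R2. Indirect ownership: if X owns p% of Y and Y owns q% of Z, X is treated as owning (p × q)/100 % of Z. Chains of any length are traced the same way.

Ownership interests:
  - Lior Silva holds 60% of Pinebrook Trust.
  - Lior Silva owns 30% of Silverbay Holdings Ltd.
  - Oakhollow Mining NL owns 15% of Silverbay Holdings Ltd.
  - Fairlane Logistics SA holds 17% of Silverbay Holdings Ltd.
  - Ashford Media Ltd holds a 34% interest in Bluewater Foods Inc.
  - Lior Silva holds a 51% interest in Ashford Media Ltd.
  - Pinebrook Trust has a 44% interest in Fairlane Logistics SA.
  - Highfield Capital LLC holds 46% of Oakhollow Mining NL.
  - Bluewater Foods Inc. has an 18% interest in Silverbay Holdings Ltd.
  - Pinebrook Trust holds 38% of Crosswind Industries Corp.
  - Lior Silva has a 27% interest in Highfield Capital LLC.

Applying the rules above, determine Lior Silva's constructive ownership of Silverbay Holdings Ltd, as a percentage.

39.4722%

Chain via Pinebrook Trust → Fairlane Logistics SA (R2): 60% × 44% × 17% = 4.488% of Silverbay Holdings Ltd.
Chain via Ashford Media Ltd → Bluewater Foods Inc. (R2): 51% × 34% × 18% = 3.1212% of Silverbay Holdings Ltd.
Chain via Highfield Capital LLC → Oakhollow Mining NL (R2): 27% × 46% × 15% = 1.863% of Silverbay Holdings Ltd.
Direct interest in Silverbay Holdings Ltd: 30%.
Aggregating (R1): 4.488% + 3.1212% + 1.863% + 30% = 39.4722%.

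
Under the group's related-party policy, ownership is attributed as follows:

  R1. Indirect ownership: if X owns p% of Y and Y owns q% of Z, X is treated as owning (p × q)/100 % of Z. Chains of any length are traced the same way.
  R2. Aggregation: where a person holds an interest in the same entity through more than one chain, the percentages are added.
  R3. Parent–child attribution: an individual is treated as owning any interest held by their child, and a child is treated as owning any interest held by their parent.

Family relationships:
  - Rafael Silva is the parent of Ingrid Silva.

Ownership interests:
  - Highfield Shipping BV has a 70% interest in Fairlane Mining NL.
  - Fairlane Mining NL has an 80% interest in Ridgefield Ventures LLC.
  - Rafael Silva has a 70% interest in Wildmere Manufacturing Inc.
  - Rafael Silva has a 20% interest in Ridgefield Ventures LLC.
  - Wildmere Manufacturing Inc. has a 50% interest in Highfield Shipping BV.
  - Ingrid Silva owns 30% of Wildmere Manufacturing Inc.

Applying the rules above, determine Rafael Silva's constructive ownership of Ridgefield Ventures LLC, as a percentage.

By parent–child attribution (R3), Rafael Silva is treated as also owning Ingrid Silva's interest in Wildmere Manufacturing Inc, giving 70% + 30% = 100%.
Chain via Wildmere Manufacturing Inc. → Highfield Shipping BV → Fairlane Mining NL (R1): 100% × 50% × 70% × 80% = 28% of Ridgefield Ventures LLC.
Direct interest in Ridgefield Ventures LLC: 20%.
Aggregating (R2): 28% + 20% = 48%.

48%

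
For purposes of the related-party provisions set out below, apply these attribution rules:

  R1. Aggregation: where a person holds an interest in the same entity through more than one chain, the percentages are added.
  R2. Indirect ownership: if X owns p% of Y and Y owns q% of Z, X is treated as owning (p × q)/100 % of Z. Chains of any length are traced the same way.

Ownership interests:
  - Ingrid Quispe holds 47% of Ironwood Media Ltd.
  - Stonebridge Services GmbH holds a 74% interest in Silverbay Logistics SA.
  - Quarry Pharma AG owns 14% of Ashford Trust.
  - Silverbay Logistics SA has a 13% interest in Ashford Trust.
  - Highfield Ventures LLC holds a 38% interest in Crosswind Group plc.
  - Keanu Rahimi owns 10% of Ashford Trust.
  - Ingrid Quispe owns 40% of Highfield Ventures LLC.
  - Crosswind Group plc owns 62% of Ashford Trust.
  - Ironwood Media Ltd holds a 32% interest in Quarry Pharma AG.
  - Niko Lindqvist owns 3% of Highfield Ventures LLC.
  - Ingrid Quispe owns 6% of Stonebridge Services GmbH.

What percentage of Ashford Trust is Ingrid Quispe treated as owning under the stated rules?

Chain via Highfield Ventures LLC → Crosswind Group plc (R2): 40% × 38% × 62% = 9.424% of Ashford Trust.
Chain via Ironwood Media Ltd → Quarry Pharma AG (R2): 47% × 32% × 14% = 2.1056% of Ashford Trust.
Chain via Stonebridge Services GmbH → Silverbay Logistics SA (R2): 6% × 74% × 13% = 0.5772% of Ashford Trust.
Aggregating (R1): 9.424% + 2.1056% + 0.5772% = 12.1068%.

12.1068%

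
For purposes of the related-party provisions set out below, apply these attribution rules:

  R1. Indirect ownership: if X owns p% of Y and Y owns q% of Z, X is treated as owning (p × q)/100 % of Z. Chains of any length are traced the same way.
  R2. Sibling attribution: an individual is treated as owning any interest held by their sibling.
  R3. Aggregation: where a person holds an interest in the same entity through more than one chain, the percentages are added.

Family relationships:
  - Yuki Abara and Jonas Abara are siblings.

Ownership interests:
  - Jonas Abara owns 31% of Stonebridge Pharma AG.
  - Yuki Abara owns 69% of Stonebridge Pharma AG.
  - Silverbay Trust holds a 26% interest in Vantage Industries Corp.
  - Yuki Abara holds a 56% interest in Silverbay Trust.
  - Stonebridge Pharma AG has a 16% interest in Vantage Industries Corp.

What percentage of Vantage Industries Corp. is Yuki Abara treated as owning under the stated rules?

30.56%

By sibling attribution (R2), Yuki Abara is treated as also owning Jonas Abara's interest in Stonebridge Pharma AG, giving 69% + 31% = 100%.
Chain via Stonebridge Pharma AG (R1): 100% × 16% = 16% of Vantage Industries Corp.
Chain via Silverbay Trust (R1): 56% × 26% = 14.56% of Vantage Industries Corp.
Aggregating (R3): 16% + 14.56% = 30.56%.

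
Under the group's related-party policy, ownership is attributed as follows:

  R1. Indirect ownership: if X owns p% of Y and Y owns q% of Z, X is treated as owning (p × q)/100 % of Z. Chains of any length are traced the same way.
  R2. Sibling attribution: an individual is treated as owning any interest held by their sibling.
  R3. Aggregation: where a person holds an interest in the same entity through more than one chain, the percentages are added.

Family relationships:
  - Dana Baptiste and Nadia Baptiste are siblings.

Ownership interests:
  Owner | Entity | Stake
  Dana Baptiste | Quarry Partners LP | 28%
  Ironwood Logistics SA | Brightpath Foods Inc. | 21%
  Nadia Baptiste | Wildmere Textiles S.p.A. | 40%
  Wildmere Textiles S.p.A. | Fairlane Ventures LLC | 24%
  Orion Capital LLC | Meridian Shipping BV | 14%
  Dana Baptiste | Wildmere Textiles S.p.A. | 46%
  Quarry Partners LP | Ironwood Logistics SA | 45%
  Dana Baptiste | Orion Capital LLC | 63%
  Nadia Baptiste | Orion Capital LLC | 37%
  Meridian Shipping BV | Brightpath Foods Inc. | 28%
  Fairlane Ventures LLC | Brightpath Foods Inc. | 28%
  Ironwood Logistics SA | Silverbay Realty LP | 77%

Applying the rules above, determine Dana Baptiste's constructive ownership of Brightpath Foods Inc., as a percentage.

12.3452%

By sibling attribution (R2), Dana Baptiste is treated as also owning Nadia Baptiste's interest in Wildmere Textiles S.p.A, giving 46% + 40% = 86%.
By sibling attribution (R2), Dana Baptiste is treated as also owning Nadia Baptiste's interest in Orion Capital LLC, giving 63% + 37% = 100%.
Chain via Wildmere Textiles S.p.A. → Fairlane Ventures LLC (R1): 86% × 24% × 28% = 5.7792% of Brightpath Foods Inc.
Chain via Quarry Partners LP → Ironwood Logistics SA (R1): 28% × 45% × 21% = 2.646% of Brightpath Foods Inc.
Chain via Orion Capital LLC → Meridian Shipping BV (R1): 100% × 14% × 28% = 3.92% of Brightpath Foods Inc.
Aggregating (R3): 5.7792% + 2.646% + 3.92% = 12.3452%.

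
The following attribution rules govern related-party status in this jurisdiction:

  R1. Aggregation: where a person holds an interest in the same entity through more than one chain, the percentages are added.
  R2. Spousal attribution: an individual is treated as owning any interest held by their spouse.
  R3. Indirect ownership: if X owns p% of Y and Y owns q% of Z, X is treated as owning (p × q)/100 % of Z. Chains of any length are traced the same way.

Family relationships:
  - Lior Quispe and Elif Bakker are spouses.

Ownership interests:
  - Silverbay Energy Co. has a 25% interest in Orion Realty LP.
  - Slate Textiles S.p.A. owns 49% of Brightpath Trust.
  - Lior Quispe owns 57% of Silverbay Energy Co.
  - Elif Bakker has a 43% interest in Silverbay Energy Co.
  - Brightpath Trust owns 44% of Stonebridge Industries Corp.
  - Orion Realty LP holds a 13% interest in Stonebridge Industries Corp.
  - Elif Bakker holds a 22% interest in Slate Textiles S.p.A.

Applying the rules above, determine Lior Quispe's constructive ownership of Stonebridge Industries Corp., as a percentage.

By spousal attribution (R2), Lior Quispe is treated as also owning Elif Bakker's interest in Silverbay Energy Co, giving 57% + 43% = 100%.
By spousal attribution (R2), Lior Quispe is treated as owning Elif Bakker's 22% interest in Slate Textiles S.p.A.
Chain via Silverbay Energy Co. → Orion Realty LP (R3): 100% × 25% × 13% = 3.25% of Stonebridge Industries Corp.
Chain via Slate Textiles S.p.A. → Brightpath Trust (R3): 22% × 49% × 44% = 4.7432% of Stonebridge Industries Corp.
Aggregating (R1): 3.25% + 4.7432% = 7.9932%.

7.9932%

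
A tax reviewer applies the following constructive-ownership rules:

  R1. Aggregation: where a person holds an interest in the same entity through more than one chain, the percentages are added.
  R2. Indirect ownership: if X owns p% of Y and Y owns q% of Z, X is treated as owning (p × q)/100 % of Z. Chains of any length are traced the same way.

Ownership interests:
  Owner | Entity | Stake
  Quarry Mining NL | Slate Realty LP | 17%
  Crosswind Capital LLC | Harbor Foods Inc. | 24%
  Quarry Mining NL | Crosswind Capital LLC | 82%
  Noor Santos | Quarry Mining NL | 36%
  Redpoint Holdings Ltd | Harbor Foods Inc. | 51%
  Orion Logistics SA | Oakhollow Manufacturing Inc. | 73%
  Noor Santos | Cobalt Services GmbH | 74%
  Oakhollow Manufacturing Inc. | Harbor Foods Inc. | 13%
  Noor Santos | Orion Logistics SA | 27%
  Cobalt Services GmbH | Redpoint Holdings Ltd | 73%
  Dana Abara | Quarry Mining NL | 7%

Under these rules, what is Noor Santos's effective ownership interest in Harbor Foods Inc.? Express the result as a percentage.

Chain via Cobalt Services GmbH → Redpoint Holdings Ltd (R2): 74% × 73% × 51% = 27.5502% of Harbor Foods Inc.
Chain via Quarry Mining NL → Crosswind Capital LLC (R2): 36% × 82% × 24% = 7.0848% of Harbor Foods Inc.
Chain via Orion Logistics SA → Oakhollow Manufacturing Inc. (R2): 27% × 73% × 13% = 2.5623% of Harbor Foods Inc.
Aggregating (R1): 27.5502% + 7.0848% + 2.5623% = 37.1973%.

37.1973%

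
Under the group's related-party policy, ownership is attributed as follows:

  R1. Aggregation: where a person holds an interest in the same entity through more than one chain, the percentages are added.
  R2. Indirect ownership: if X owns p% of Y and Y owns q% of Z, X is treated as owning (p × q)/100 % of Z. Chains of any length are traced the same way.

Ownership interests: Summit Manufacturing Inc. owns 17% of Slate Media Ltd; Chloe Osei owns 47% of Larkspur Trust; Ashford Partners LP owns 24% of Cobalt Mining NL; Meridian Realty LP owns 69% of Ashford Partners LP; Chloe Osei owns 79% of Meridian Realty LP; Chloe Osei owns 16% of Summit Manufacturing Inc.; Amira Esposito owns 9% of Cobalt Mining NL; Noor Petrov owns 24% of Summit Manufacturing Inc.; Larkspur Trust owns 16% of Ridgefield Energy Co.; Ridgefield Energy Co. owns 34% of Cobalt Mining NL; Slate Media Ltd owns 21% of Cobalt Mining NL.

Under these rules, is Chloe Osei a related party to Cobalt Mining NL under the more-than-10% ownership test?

Yes

Chain via Meridian Realty LP → Ashford Partners LP (R2): 79% × 69% × 24% = 13.0824% of Cobalt Mining NL.
Chain via Summit Manufacturing Inc. → Slate Media Ltd (R2): 16% × 17% × 21% = 0.5712% of Cobalt Mining NL.
Chain via Larkspur Trust → Ridgefield Energy Co. (R2): 47% × 16% × 34% = 2.5568% of Cobalt Mining NL.
Aggregating (R1): 13.0824% + 0.5712% + 2.5568% = 16.2104%.
16.2104% exceeds the 10% threshold, so Chloe is a related party to Cobalt Mining NL.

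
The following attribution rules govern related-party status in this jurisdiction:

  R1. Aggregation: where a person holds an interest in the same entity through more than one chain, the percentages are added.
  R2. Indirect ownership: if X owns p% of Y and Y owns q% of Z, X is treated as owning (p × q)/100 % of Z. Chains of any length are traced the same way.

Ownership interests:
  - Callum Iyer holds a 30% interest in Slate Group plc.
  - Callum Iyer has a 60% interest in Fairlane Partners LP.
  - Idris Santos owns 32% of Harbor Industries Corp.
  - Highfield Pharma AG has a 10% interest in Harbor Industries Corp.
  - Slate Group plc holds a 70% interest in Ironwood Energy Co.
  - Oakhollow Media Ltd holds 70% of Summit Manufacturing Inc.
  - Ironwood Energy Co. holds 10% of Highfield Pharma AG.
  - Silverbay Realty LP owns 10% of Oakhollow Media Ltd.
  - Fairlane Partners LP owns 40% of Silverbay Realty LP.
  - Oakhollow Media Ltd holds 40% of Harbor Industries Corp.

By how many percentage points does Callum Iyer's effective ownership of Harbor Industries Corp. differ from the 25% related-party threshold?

Chain via Fairlane Partners LP → Silverbay Realty LP → Oakhollow Media Ltd (R2): 60% × 40% × 10% × 40% = 0.96% of Harbor Industries Corp.
Chain via Slate Group plc → Ironwood Energy Co. → Highfield Pharma AG (R2): 30% × 70% × 10% × 10% = 0.21% of Harbor Industries Corp.
Aggregating (R1): 0.96% + 0.21% = 1.17%.
1.17% falls short of the 25% threshold by 23.83 percentage points.

23.83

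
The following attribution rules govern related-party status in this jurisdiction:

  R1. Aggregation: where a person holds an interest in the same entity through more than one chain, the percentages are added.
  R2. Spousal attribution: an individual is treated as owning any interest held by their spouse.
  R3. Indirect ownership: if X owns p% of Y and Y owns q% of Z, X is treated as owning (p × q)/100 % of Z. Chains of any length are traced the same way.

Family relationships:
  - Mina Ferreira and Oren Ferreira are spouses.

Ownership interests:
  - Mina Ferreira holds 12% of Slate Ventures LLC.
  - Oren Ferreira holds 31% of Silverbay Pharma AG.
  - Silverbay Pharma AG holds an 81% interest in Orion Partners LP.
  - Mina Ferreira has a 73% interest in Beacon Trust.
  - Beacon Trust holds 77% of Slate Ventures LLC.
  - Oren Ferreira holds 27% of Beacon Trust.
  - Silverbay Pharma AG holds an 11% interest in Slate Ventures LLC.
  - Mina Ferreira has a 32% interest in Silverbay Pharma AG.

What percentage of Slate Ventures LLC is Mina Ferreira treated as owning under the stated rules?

By spousal attribution (R2), Mina Ferreira is treated as also owning Oren Ferreira's interest in Beacon Trust, giving 73% + 27% = 100%.
By spousal attribution (R2), Mina Ferreira is treated as also owning Oren Ferreira's interest in Silverbay Pharma AG, giving 32% + 31% = 63%.
Chain via Beacon Trust (R3): 100% × 77% = 77% of Slate Ventures LLC.
Chain via Silverbay Pharma AG (R3): 63% × 11% = 6.93% of Slate Ventures LLC.
Direct interest in Slate Ventures LLC: 12%.
Aggregating (R1): 77% + 6.93% + 12% = 95.93%.

95.93%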